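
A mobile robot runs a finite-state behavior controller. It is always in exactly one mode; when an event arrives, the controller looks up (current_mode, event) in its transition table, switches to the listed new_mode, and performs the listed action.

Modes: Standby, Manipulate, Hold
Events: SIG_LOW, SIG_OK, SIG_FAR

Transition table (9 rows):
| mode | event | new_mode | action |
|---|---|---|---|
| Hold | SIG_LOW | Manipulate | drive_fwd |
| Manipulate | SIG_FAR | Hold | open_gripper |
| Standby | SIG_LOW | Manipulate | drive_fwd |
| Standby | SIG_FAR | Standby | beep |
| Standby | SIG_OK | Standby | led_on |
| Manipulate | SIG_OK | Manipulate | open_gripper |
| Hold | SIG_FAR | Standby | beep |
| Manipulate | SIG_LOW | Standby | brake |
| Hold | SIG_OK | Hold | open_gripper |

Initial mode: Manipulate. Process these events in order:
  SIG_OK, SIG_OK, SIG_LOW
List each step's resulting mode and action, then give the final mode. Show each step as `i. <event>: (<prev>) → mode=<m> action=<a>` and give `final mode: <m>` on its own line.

1. SIG_OK: (Manipulate) → mode=Manipulate action=open_gripper
2. SIG_OK: (Manipulate) → mode=Manipulate action=open_gripper
3. SIG_LOW: (Manipulate) → mode=Standby action=brake

final mode: Standby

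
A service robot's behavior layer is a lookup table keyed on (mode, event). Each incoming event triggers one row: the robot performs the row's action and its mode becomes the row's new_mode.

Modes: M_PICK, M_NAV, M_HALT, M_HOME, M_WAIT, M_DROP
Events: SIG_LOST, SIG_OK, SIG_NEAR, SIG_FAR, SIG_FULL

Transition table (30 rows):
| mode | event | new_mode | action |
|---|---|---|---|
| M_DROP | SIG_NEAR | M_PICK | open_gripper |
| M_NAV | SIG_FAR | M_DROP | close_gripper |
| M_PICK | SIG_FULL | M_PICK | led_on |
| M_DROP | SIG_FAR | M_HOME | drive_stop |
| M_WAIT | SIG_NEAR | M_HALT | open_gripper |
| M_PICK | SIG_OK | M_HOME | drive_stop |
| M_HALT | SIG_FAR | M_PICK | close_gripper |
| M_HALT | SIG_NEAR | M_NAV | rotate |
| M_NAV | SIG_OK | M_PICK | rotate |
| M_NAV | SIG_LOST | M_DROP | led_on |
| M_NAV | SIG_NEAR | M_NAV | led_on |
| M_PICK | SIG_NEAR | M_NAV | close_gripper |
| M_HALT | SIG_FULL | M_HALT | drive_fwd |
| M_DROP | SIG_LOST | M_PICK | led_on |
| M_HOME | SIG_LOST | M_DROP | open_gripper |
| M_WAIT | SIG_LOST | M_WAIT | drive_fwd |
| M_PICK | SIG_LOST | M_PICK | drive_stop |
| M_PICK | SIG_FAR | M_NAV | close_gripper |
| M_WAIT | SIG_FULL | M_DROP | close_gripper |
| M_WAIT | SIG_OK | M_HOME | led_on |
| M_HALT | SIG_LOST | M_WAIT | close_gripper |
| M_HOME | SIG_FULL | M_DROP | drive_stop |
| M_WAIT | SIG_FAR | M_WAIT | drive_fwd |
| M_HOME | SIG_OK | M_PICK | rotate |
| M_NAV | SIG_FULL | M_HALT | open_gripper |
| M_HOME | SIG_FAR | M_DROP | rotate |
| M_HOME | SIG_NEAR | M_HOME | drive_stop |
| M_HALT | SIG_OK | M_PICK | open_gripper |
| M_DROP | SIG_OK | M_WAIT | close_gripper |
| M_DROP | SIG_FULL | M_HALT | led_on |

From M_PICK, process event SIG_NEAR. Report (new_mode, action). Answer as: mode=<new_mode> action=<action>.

mode=M_NAV action=close_gripper

current mode = M_PICK; filter table to that mode:
  (M_PICK, SIG_FULL) → (M_PICK, led_on)
  (M_PICK, SIG_OK) → (M_HOME, drive_stop)
  (M_PICK, SIG_NEAR) → (M_NAV, close_gripper)  ← event matches
  (M_PICK, SIG_LOST) → (M_PICK, drive_stop)
  (M_PICK, SIG_FAR) → (M_NAV, close_gripper)
event = SIG_NEAR selects (M_NAV, close_gripper)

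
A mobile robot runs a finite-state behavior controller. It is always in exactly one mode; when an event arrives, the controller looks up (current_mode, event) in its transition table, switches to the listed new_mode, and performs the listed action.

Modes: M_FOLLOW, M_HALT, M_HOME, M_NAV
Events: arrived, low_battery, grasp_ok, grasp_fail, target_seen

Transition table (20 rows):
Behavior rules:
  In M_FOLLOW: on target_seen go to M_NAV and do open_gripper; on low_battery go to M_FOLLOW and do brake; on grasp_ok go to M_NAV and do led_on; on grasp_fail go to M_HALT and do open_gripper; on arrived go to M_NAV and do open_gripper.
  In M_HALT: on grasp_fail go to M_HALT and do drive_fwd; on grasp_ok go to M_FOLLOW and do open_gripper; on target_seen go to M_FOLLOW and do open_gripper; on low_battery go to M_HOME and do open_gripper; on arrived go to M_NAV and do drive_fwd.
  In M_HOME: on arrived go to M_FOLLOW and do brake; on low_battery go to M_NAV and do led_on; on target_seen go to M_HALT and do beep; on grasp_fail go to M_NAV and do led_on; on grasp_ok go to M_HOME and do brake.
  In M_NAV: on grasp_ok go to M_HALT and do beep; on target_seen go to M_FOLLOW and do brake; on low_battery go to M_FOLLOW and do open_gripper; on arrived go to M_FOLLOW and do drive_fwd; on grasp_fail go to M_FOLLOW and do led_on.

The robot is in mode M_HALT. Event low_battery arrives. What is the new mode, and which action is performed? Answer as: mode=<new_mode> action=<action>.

mode=M_HOME action=open_gripper

current mode = M_HALT; filter table to that mode:
  (M_HALT, grasp_fail) → (M_HALT, drive_fwd)
  (M_HALT, grasp_ok) → (M_FOLLOW, open_gripper)
  (M_HALT, target_seen) → (M_FOLLOW, open_gripper)
  (M_HALT, low_battery) → (M_HOME, open_gripper)  ← event matches
  (M_HALT, arrived) → (M_NAV, drive_fwd)
event = low_battery selects (M_HOME, open_gripper)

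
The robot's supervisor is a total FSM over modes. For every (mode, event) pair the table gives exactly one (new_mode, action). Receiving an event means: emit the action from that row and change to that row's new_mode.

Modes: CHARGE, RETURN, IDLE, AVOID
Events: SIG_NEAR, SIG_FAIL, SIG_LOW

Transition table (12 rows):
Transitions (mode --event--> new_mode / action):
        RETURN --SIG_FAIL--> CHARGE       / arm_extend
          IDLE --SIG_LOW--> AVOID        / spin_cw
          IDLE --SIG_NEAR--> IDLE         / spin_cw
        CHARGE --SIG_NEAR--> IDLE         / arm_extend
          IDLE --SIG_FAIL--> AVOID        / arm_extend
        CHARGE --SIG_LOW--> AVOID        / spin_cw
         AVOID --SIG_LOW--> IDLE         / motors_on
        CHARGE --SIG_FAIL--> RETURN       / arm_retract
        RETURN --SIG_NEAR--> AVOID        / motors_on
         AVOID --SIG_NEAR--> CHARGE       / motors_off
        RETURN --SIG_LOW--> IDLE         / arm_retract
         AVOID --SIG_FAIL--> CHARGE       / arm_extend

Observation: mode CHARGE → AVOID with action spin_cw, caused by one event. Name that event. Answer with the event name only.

try SIG_NEAR: (CHARGE, SIG_NEAR) → (IDLE, arm_extend)
try SIG_FAIL: (CHARGE, SIG_FAIL) → (RETURN, arm_retract)
try SIG_LOW: (CHARGE, SIG_LOW) → (AVOID, spin_cw)  ← matches

SIG_LOW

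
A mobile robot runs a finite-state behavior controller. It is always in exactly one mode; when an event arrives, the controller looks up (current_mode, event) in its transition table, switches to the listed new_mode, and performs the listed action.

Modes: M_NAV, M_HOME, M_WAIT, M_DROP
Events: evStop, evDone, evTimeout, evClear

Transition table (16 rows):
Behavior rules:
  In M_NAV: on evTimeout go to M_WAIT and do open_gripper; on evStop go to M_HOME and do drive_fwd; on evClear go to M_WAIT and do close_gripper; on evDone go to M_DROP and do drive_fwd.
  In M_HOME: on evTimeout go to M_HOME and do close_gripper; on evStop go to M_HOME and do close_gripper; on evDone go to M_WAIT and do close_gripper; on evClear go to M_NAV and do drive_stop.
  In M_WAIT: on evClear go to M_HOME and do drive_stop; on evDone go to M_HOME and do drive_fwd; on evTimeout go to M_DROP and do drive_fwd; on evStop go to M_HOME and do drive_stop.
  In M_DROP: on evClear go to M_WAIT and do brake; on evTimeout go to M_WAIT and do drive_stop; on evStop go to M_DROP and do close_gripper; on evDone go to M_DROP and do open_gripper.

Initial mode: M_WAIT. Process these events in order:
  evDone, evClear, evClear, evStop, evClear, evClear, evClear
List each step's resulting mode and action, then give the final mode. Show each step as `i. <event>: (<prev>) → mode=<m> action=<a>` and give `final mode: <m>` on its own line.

1. evDone: (M_WAIT) → mode=M_HOME action=drive_fwd
2. evClear: (M_HOME) → mode=M_NAV action=drive_stop
3. evClear: (M_NAV) → mode=M_WAIT action=close_gripper
4. evStop: (M_WAIT) → mode=M_HOME action=drive_stop
5. evClear: (M_HOME) → mode=M_NAV action=drive_stop
6. evClear: (M_NAV) → mode=M_WAIT action=close_gripper
7. evClear: (M_WAIT) → mode=M_HOME action=drive_stop

final mode: M_HOME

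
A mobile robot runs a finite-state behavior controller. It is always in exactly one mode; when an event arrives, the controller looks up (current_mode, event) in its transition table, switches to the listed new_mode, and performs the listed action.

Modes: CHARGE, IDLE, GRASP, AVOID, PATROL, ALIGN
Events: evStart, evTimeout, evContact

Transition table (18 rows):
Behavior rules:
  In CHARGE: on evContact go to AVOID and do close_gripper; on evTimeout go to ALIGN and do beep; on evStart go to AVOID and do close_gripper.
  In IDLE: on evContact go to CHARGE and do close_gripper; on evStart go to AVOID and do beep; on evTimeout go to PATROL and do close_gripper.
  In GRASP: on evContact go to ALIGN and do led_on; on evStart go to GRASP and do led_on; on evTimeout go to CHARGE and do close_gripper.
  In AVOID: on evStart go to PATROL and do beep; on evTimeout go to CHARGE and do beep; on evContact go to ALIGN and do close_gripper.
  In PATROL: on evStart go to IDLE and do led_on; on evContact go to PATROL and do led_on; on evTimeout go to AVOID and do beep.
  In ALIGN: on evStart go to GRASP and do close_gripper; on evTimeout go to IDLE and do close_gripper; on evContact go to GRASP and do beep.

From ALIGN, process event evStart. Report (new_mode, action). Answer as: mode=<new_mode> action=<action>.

mode=GRASP action=close_gripper

current mode = ALIGN; filter table to that mode:
  (ALIGN, evStart) → (GRASP, close_gripper)  ← event matches
  (ALIGN, evTimeout) → (IDLE, close_gripper)
  (ALIGN, evContact) → (GRASP, beep)
event = evStart selects (GRASP, close_gripper)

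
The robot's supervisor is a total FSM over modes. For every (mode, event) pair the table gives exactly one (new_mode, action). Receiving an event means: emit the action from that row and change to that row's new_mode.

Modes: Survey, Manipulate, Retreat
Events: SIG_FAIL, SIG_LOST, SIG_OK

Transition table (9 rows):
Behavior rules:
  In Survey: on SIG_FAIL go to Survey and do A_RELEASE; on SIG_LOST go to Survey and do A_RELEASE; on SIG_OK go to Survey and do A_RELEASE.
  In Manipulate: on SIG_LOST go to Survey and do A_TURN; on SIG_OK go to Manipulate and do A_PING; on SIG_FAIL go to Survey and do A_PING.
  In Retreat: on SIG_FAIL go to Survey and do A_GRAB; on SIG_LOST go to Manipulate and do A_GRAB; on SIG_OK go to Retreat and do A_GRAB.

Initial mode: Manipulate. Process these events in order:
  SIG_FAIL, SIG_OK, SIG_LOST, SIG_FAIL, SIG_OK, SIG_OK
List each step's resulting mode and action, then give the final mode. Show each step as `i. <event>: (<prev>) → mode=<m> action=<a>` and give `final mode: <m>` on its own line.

1. SIG_FAIL: (Manipulate) → mode=Survey action=A_PING
2. SIG_OK: (Survey) → mode=Survey action=A_RELEASE
3. SIG_LOST: (Survey) → mode=Survey action=A_RELEASE
4. SIG_FAIL: (Survey) → mode=Survey action=A_RELEASE
5. SIG_OK: (Survey) → mode=Survey action=A_RELEASE
6. SIG_OK: (Survey) → mode=Survey action=A_RELEASE

final mode: Survey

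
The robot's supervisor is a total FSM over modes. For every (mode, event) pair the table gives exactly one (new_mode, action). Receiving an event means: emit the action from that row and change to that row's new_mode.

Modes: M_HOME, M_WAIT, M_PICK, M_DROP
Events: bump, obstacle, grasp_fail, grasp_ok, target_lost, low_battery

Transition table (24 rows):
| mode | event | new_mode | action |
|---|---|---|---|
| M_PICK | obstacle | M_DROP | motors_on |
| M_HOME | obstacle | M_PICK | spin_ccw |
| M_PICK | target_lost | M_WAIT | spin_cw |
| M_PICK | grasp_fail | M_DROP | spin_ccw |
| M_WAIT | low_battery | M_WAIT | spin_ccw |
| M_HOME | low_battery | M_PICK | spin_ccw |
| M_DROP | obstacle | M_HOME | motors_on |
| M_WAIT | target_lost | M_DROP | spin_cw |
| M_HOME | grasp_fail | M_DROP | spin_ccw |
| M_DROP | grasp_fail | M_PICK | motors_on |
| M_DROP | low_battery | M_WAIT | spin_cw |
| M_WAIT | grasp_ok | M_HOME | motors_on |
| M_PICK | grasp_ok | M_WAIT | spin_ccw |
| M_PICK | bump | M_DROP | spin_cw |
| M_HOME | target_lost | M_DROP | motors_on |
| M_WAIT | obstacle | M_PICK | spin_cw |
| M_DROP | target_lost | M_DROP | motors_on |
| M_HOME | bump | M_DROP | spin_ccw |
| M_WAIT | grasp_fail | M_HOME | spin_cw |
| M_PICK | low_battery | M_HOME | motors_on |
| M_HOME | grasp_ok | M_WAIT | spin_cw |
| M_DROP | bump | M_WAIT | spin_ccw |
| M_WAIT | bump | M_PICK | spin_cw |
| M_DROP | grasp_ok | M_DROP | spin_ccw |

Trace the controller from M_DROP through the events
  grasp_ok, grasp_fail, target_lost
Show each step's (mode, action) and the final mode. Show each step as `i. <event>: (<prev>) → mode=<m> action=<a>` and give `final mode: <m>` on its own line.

1. grasp_ok: (M_DROP) → mode=M_DROP action=spin_ccw
2. grasp_fail: (M_DROP) → mode=M_PICK action=motors_on
3. target_lost: (M_PICK) → mode=M_WAIT action=spin_cw

final mode: M_WAIT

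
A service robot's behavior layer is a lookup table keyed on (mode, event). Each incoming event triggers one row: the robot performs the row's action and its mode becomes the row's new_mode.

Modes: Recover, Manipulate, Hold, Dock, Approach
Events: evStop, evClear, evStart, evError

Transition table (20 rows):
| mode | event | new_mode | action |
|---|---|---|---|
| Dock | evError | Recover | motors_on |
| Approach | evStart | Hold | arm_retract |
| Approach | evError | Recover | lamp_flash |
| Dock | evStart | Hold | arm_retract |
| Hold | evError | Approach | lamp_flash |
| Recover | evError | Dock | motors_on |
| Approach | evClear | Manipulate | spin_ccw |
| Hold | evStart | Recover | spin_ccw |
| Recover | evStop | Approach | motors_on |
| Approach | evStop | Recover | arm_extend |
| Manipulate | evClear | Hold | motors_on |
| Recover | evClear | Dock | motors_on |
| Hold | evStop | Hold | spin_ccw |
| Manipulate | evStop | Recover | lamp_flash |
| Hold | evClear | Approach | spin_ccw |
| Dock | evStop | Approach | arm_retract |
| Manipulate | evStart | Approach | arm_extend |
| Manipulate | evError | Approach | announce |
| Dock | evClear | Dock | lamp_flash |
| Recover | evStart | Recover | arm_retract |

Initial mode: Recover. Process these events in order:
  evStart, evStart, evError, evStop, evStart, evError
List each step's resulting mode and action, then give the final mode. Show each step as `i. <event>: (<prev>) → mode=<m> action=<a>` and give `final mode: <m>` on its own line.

final mode: Approach

1. evStart: (Recover) → mode=Recover action=arm_retract
2. evStart: (Recover) → mode=Recover action=arm_retract
3. evError: (Recover) → mode=Dock action=motors_on
4. evStop: (Dock) → mode=Approach action=arm_retract
5. evStart: (Approach) → mode=Hold action=arm_retract
6. evError: (Hold) → mode=Approach action=lamp_flash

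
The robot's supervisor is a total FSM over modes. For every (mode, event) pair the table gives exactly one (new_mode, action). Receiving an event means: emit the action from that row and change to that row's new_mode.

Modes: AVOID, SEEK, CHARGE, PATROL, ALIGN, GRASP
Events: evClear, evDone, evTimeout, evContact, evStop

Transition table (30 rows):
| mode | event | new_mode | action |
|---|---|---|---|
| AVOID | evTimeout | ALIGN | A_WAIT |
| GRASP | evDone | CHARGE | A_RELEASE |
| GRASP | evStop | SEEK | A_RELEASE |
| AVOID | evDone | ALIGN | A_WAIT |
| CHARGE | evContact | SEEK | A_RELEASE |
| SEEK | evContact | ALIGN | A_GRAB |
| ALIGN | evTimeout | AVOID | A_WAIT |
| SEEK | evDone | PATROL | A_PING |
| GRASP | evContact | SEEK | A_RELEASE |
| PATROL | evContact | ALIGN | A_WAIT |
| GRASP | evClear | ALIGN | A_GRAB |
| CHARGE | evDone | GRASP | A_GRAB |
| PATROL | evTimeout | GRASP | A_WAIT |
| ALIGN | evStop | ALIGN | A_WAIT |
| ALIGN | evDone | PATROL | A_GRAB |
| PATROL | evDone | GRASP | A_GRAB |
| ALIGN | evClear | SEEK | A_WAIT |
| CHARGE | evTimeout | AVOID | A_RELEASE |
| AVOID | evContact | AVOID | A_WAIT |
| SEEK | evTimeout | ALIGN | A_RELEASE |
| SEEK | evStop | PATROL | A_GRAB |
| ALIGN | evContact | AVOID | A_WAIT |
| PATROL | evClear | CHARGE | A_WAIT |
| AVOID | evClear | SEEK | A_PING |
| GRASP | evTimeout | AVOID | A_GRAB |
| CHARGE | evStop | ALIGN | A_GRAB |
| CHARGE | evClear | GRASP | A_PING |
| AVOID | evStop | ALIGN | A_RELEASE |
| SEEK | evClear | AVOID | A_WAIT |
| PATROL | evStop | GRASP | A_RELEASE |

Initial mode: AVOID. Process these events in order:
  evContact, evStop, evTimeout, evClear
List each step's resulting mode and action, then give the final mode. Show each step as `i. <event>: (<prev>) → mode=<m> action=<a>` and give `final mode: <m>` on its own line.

1. evContact: (AVOID) → mode=AVOID action=A_WAIT
2. evStop: (AVOID) → mode=ALIGN action=A_RELEASE
3. evTimeout: (ALIGN) → mode=AVOID action=A_WAIT
4. evClear: (AVOID) → mode=SEEK action=A_PING

final mode: SEEK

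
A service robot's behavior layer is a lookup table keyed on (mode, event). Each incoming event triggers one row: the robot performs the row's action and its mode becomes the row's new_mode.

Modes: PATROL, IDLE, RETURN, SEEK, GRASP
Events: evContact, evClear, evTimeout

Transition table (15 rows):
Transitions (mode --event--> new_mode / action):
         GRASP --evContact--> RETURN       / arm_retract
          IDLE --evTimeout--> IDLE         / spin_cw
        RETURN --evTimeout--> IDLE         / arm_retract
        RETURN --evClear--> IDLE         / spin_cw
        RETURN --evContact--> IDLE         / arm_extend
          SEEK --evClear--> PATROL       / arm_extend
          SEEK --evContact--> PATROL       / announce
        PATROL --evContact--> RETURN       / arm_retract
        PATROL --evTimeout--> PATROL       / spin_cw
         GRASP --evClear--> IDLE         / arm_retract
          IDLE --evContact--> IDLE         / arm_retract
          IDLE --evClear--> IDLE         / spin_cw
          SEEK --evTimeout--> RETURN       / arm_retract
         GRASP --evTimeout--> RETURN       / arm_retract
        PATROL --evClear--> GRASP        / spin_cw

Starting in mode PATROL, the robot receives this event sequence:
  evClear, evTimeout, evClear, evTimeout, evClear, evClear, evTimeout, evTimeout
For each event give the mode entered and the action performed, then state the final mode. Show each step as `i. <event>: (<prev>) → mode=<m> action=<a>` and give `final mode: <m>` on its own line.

1. evClear: (PATROL) → mode=GRASP action=spin_cw
2. evTimeout: (GRASP) → mode=RETURN action=arm_retract
3. evClear: (RETURN) → mode=IDLE action=spin_cw
4. evTimeout: (IDLE) → mode=IDLE action=spin_cw
5. evClear: (IDLE) → mode=IDLE action=spin_cw
6. evClear: (IDLE) → mode=IDLE action=spin_cw
7. evTimeout: (IDLE) → mode=IDLE action=spin_cw
8. evTimeout: (IDLE) → mode=IDLE action=spin_cw

final mode: IDLE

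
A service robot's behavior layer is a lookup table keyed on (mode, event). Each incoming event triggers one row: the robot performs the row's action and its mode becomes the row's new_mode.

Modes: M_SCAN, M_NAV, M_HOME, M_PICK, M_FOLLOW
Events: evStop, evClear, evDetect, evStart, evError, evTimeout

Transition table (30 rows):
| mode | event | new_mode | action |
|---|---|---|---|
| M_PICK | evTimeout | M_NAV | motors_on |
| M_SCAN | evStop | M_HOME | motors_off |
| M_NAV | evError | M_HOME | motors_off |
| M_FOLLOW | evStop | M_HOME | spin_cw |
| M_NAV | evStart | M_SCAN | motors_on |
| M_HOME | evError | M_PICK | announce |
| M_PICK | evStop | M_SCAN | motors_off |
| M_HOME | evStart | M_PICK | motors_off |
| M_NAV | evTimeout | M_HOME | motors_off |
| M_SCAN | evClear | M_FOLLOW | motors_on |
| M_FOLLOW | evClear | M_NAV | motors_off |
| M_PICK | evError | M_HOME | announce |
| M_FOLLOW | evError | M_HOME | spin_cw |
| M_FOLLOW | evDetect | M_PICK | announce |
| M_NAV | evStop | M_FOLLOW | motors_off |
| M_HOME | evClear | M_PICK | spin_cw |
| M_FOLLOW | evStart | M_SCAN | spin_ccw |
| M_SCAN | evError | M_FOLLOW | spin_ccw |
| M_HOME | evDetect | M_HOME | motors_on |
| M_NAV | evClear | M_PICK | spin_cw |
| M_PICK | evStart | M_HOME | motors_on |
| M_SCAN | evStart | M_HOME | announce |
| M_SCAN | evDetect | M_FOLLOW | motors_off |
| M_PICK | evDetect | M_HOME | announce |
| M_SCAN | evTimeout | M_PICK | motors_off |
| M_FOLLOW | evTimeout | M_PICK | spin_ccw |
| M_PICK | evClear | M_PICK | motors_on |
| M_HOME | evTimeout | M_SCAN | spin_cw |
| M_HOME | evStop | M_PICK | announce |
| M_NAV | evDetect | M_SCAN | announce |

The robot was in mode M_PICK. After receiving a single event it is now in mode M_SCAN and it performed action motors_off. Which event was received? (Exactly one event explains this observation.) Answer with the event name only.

evStop

try evStop: (M_PICK, evStop) → (M_SCAN, motors_off)  ← matches
try evClear: (M_PICK, evClear) → (M_PICK, motors_on)
try evDetect: (M_PICK, evDetect) → (M_HOME, announce)
try evStart: (M_PICK, evStart) → (M_HOME, motors_on)
try evError: (M_PICK, evError) → (M_HOME, announce)
try evTimeout: (M_PICK, evTimeout) → (M_NAV, motors_on)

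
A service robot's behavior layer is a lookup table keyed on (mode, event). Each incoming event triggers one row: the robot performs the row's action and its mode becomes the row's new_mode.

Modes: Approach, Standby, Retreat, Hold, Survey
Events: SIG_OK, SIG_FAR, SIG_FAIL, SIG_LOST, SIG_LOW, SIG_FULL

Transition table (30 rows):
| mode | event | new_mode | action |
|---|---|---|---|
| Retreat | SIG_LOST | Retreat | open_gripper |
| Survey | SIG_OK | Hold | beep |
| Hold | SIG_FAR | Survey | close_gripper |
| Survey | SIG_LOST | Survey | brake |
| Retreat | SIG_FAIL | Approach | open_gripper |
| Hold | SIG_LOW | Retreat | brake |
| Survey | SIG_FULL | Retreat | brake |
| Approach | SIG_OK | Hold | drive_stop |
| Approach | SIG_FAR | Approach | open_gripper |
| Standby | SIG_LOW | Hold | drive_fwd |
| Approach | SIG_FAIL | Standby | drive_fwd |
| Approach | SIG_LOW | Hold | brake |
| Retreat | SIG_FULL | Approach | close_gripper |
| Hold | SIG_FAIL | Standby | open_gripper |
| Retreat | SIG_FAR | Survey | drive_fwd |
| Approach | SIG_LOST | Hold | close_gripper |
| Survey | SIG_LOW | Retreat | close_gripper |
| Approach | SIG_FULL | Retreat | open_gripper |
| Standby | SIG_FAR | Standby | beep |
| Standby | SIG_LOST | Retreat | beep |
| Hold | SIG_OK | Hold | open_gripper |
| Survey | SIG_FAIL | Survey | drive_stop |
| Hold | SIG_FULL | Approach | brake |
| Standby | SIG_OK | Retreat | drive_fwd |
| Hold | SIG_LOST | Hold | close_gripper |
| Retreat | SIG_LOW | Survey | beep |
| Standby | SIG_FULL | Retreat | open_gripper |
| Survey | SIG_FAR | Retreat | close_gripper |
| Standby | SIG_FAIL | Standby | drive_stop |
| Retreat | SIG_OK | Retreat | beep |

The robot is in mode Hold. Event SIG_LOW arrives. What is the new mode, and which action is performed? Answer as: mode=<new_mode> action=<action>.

current mode = Hold; filter table to that mode:
  (Hold, SIG_FAR) → (Survey, close_gripper)
  (Hold, SIG_LOW) → (Retreat, brake)  ← event matches
  (Hold, SIG_FAIL) → (Standby, open_gripper)
  (Hold, SIG_OK) → (Hold, open_gripper)
  (Hold, SIG_FULL) → (Approach, brake)
  (Hold, SIG_LOST) → (Hold, close_gripper)
event = SIG_LOW selects (Retreat, brake)

mode=Retreat action=brake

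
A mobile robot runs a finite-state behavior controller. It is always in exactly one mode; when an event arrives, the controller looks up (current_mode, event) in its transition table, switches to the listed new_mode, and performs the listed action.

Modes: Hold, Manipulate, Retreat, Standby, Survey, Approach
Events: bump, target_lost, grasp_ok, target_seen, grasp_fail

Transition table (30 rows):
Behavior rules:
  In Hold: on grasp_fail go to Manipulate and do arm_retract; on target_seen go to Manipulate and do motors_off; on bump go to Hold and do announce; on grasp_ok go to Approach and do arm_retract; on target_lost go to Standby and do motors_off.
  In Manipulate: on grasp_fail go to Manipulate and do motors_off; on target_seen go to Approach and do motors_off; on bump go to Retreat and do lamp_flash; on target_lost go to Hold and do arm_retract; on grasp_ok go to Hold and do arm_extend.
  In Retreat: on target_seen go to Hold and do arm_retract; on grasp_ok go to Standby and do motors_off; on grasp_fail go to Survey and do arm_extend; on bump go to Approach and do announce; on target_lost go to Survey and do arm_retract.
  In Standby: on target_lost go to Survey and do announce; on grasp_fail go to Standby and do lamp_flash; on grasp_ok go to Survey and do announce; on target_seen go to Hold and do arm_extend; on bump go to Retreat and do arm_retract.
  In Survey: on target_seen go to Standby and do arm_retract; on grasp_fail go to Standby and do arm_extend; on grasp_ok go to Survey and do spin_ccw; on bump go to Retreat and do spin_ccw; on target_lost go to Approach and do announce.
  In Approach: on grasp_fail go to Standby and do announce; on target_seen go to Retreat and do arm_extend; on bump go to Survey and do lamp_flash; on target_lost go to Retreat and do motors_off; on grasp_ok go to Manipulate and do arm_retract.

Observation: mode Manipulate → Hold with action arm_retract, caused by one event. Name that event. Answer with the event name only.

target_lost

try bump: (Manipulate, bump) → (Retreat, lamp_flash)
try target_lost: (Manipulate, target_lost) → (Hold, arm_retract)  ← matches
try grasp_ok: (Manipulate, grasp_ok) → (Hold, arm_extend)
try target_seen: (Manipulate, target_seen) → (Approach, motors_off)
try grasp_fail: (Manipulate, grasp_fail) → (Manipulate, motors_off)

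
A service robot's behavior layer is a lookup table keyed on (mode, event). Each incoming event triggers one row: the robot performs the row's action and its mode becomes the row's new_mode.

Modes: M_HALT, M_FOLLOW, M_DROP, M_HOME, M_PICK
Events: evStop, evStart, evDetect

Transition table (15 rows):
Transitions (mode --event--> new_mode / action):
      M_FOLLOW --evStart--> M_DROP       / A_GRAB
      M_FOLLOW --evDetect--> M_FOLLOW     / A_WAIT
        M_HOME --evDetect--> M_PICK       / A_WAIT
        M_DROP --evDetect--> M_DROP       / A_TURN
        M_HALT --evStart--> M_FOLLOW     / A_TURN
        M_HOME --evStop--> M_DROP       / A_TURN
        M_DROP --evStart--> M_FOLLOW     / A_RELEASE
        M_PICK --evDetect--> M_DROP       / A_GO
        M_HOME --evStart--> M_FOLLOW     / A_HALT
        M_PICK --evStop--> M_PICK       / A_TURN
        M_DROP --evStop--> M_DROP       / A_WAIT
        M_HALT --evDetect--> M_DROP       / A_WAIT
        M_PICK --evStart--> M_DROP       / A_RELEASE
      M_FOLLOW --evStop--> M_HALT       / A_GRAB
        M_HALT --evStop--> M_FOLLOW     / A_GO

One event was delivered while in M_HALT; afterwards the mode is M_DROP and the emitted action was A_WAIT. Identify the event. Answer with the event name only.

evDetect

try evStop: (M_HALT, evStop) → (M_FOLLOW, A_GO)
try evStart: (M_HALT, evStart) → (M_FOLLOW, A_TURN)
try evDetect: (M_HALT, evDetect) → (M_DROP, A_WAIT)  ← matches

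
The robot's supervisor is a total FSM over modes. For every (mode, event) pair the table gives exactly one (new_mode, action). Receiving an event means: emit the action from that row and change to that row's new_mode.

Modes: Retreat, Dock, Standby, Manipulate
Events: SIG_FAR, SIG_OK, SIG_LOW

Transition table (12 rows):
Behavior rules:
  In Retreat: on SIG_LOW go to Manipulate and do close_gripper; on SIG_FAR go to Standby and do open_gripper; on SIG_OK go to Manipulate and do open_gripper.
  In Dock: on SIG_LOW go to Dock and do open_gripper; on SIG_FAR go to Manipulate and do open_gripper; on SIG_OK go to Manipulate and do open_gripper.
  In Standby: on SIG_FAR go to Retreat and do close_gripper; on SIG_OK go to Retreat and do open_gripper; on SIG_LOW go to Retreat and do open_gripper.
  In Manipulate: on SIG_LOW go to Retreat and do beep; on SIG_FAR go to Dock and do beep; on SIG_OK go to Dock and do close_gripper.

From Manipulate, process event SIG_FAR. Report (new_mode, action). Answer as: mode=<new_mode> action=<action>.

current mode = Manipulate; filter table to that mode:
  (Manipulate, SIG_LOW) → (Retreat, beep)
  (Manipulate, SIG_FAR) → (Dock, beep)  ← event matches
  (Manipulate, SIG_OK) → (Dock, close_gripper)
event = SIG_FAR selects (Dock, beep)

mode=Dock action=beep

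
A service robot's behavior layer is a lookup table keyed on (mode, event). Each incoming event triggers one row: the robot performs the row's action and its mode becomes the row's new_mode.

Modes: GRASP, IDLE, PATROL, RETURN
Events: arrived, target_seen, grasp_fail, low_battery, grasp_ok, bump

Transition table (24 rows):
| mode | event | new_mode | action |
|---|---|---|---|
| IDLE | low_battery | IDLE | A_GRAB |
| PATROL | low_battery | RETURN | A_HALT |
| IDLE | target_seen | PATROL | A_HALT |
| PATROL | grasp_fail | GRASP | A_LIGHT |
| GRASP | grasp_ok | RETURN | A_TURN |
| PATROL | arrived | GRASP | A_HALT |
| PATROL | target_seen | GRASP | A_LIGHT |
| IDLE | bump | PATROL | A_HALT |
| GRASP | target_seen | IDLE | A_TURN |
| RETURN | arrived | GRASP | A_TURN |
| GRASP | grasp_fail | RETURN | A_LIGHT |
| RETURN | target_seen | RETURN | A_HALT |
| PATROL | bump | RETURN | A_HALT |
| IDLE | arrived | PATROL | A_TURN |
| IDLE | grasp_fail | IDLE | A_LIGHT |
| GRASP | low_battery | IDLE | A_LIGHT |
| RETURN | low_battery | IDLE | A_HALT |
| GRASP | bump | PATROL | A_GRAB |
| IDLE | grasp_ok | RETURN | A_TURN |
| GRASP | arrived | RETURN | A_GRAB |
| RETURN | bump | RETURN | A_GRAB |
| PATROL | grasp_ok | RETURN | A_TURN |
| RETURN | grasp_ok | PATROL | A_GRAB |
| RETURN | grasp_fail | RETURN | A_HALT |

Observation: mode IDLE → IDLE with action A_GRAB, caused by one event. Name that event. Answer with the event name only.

low_battery

try arrived: (IDLE, arrived) → (PATROL, A_TURN)
try target_seen: (IDLE, target_seen) → (PATROL, A_HALT)
try grasp_fail: (IDLE, grasp_fail) → (IDLE, A_LIGHT)
try low_battery: (IDLE, low_battery) → (IDLE, A_GRAB)  ← matches
try grasp_ok: (IDLE, grasp_ok) → (RETURN, A_TURN)
try bump: (IDLE, bump) → (PATROL, A_HALT)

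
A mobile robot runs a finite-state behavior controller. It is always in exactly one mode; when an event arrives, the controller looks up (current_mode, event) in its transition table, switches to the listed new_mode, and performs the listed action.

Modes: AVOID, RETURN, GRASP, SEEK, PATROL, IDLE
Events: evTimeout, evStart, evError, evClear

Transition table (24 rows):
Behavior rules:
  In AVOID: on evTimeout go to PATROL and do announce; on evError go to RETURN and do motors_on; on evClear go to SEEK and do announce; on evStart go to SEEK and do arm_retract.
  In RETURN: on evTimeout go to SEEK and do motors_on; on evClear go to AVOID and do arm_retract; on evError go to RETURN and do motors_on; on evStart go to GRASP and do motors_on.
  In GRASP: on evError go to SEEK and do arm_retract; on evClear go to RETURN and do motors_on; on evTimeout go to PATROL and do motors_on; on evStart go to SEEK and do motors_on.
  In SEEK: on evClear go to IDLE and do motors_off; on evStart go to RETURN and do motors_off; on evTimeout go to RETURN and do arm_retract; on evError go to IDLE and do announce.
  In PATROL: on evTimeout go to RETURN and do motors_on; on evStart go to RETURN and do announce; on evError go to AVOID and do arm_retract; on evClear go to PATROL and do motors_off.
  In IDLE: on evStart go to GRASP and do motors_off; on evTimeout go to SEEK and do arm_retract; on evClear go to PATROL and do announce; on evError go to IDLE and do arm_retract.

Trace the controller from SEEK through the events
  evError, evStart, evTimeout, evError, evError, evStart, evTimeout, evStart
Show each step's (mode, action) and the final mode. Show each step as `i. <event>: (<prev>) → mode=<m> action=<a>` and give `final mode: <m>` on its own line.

final mode: RETURN

1. evError: (SEEK) → mode=IDLE action=announce
2. evStart: (IDLE) → mode=GRASP action=motors_off
3. evTimeout: (GRASP) → mode=PATROL action=motors_on
4. evError: (PATROL) → mode=AVOID action=arm_retract
5. evError: (AVOID) → mode=RETURN action=motors_on
6. evStart: (RETURN) → mode=GRASP action=motors_on
7. evTimeout: (GRASP) → mode=PATROL action=motors_on
8. evStart: (PATROL) → mode=RETURN action=announce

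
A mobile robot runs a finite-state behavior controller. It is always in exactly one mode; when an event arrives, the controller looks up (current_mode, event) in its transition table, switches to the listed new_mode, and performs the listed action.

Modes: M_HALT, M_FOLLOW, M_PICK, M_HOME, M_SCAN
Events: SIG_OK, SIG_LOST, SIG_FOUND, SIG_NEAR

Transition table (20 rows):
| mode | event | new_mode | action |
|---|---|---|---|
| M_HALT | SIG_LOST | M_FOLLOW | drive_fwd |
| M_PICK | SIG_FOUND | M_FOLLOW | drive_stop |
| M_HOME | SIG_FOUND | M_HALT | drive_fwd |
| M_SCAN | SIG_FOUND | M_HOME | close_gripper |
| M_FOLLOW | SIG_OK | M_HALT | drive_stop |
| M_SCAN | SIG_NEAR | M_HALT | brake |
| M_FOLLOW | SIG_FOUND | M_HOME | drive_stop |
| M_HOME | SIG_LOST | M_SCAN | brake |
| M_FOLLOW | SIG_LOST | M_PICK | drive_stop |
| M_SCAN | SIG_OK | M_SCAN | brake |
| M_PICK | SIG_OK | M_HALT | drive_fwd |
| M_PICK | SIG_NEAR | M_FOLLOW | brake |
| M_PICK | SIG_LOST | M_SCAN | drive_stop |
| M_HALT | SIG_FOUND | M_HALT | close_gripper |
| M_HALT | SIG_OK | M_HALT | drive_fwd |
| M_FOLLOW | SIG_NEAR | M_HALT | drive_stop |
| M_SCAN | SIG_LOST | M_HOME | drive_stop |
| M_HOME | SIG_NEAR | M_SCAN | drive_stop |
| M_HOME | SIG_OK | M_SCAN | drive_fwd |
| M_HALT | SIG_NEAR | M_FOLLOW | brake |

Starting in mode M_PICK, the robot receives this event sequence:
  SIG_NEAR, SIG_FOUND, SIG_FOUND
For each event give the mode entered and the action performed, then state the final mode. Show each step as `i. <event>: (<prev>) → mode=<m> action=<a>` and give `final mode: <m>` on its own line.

1. SIG_NEAR: (M_PICK) → mode=M_FOLLOW action=brake
2. SIG_FOUND: (M_FOLLOW) → mode=M_HOME action=drive_stop
3. SIG_FOUND: (M_HOME) → mode=M_HALT action=drive_fwd

final mode: M_HALT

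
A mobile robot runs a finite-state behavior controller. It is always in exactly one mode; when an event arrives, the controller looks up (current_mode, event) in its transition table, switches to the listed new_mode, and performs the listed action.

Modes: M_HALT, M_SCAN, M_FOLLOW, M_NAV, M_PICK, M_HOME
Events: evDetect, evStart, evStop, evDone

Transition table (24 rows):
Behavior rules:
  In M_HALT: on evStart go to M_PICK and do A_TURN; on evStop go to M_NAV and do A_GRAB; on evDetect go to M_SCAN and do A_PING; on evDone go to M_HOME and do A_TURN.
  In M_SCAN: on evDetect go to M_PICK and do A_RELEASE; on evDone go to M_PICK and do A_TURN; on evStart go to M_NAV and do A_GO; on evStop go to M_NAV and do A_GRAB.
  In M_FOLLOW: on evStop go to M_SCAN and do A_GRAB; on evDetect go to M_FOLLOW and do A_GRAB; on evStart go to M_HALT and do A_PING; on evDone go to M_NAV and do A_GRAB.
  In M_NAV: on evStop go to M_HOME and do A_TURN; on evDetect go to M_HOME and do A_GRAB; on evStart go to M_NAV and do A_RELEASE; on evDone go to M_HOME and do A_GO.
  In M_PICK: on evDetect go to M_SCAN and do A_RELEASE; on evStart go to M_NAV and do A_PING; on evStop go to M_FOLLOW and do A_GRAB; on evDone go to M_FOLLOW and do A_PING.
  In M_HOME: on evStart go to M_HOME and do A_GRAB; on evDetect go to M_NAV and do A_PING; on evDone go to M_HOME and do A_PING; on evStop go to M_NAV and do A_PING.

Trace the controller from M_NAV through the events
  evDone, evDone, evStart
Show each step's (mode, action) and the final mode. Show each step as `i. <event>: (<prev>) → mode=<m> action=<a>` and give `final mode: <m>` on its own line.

1. evDone: (M_NAV) → mode=M_HOME action=A_GO
2. evDone: (M_HOME) → mode=M_HOME action=A_PING
3. evStart: (M_HOME) → mode=M_HOME action=A_GRAB

final mode: M_HOME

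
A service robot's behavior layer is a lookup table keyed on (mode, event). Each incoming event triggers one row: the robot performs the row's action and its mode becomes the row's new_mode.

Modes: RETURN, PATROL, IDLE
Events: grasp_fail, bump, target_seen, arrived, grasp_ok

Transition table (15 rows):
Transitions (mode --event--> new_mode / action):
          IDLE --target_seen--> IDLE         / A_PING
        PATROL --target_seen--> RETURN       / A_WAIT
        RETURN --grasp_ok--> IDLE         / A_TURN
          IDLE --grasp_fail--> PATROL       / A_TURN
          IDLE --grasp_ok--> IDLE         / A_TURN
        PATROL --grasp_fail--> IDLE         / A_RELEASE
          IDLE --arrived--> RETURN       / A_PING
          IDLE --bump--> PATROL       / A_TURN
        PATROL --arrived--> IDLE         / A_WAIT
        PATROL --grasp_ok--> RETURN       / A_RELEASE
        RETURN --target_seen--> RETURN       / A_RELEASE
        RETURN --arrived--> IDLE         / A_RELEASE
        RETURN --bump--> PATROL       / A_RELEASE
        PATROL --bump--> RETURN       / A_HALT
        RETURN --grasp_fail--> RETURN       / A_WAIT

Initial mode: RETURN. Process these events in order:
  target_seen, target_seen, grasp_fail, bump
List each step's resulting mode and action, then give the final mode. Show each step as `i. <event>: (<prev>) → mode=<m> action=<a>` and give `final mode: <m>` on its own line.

1. target_seen: (RETURN) → mode=RETURN action=A_RELEASE
2. target_seen: (RETURN) → mode=RETURN action=A_RELEASE
3. grasp_fail: (RETURN) → mode=RETURN action=A_WAIT
4. bump: (RETURN) → mode=PATROL action=A_RELEASE

final mode: PATROL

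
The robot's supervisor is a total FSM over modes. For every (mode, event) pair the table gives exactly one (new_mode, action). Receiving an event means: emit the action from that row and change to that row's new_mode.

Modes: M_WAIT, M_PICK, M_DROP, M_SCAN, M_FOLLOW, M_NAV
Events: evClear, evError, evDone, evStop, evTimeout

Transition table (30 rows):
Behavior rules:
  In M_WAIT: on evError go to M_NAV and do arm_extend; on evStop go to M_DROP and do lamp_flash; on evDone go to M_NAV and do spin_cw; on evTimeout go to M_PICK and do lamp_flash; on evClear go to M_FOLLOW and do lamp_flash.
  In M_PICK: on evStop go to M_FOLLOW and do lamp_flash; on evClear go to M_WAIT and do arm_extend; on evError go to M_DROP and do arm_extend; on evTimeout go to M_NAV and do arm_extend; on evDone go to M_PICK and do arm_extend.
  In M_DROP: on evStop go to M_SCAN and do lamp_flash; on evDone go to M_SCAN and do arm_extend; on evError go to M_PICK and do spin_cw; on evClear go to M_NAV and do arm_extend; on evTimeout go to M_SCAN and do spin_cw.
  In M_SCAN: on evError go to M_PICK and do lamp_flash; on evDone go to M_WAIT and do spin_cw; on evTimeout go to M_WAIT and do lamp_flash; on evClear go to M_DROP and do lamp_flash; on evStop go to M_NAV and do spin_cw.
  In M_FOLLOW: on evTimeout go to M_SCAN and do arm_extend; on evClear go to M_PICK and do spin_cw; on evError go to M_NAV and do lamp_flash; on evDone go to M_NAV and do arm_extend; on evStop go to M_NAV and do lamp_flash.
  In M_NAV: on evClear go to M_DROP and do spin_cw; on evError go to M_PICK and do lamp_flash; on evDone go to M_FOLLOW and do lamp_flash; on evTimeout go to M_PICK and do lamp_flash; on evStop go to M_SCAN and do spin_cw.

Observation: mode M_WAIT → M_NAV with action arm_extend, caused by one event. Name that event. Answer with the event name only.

try evClear: (M_WAIT, evClear) → (M_FOLLOW, lamp_flash)
try evError: (M_WAIT, evError) → (M_NAV, arm_extend)  ← matches
try evDone: (M_WAIT, evDone) → (M_NAV, spin_cw)
try evStop: (M_WAIT, evStop) → (M_DROP, lamp_flash)
try evTimeout: (M_WAIT, evTimeout) → (M_PICK, lamp_flash)

evError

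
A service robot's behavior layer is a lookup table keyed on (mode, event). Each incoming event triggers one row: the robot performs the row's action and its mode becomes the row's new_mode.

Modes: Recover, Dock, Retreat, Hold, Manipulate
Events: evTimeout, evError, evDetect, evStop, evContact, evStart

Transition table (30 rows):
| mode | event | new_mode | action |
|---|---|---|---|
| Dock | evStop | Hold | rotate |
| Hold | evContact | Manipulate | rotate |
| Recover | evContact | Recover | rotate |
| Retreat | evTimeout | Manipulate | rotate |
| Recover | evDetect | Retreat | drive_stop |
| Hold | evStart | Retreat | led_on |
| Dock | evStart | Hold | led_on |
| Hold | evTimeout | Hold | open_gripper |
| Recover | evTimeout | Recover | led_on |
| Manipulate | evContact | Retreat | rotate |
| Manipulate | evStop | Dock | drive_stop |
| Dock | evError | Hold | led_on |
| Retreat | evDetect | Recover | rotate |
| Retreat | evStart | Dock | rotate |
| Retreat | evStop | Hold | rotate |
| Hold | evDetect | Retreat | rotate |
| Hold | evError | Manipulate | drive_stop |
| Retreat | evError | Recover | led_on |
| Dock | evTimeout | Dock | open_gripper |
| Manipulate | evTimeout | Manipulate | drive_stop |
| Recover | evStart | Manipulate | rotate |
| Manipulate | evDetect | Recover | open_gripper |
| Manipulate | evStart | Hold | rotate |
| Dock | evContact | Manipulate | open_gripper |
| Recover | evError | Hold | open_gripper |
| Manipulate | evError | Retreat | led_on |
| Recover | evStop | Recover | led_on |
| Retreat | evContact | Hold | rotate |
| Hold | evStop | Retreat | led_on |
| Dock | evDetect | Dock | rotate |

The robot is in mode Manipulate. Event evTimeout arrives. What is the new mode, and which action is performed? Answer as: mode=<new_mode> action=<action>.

mode=Manipulate action=drive_stop

current mode = Manipulate; filter table to that mode:
  (Manipulate, evContact) → (Retreat, rotate)
  (Manipulate, evStop) → (Dock, drive_stop)
  (Manipulate, evTimeout) → (Manipulate, drive_stop)  ← event matches
  (Manipulate, evDetect) → (Recover, open_gripper)
  (Manipulate, evStart) → (Hold, rotate)
  (Manipulate, evError) → (Retreat, led_on)
event = evTimeout selects (Manipulate, drive_stop)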